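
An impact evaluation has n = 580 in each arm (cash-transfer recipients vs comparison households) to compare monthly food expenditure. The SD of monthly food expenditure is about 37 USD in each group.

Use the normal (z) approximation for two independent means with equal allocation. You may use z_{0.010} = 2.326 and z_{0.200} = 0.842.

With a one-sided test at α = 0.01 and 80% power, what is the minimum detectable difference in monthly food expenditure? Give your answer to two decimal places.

δ = (z_α + z_β) · √((σ₁²+σ₂²)/n)
  = (2.326 + 0.842) · √(2738/580)
  = 3.168 · √4.7207
  = 3.168 · 2.1727
  = 6.8832

Minimum detectable difference ≈ 6.88 USD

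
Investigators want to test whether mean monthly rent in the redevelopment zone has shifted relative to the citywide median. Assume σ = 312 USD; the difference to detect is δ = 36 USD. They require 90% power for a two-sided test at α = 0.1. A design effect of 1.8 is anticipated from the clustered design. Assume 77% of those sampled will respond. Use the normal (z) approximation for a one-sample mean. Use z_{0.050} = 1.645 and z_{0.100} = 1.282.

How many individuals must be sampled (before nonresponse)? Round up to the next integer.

n = (z_{α/2} + z_β)² · σ² / δ²
  = (1.645 + 1.282)² · 312² / 36²
  = 8.5673 · 97344 / 1296
  = 643.50
Design effect: 1.8 × 643.50 = 1158.30.
Adjust for 77% response: 1158.30 / 0.77 = 1504.29.
Round up → n = 1505.

n = 1505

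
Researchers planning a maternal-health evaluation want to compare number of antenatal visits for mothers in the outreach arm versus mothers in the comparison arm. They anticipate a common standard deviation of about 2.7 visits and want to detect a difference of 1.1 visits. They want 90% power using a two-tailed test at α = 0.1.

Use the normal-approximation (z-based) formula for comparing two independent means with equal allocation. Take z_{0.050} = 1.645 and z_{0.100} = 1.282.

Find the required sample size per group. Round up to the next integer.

n = 104 per group

n = (z_{α/2} + z_β)² · (σ₁² + σ₂²) / δ²
  = (1.645 + 1.282)² · (2·2.7² = 14.58) / 1.1²
  = 8.5673 · 14.58 / 1.21
  = 103.23
Round up → n = 104 per group.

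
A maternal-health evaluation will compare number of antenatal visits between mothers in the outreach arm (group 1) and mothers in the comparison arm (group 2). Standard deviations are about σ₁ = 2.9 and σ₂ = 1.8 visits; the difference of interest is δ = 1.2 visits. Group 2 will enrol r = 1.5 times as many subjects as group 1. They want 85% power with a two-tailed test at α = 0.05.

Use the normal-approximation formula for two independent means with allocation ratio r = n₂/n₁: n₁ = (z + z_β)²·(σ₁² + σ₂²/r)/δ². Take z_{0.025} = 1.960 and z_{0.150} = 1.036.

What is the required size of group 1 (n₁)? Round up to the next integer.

n₁ = 66

n₁ = (z_{α/2} + z_β)² · (σ₁² + σ₂²/r) / δ²
   = (1.960 + 1.036)² · (2.9² + 1.8²/1.5) / 1.2²
   = 8.9760 · (8.41 + 2.16) / 1.44
   = 8.9760 · 10.57 / 1.44
   = 65.89
Round up → n₁ = 66; n₂ = r·n₁ = 1.5 × 66 = 99.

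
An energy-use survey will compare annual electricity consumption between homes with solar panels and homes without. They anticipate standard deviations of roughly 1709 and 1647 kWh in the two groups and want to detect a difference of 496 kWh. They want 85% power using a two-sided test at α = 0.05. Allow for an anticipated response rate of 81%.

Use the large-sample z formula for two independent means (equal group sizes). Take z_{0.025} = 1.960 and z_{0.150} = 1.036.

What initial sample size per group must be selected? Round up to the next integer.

n = (z_{α/2} + z_β)² · (σ₁² + σ₂²) / δ²
  = (1.960 + 1.036)² · (1709² + 1647² = 5633290) / 496²
  = 8.9760 · 5633290 / 246016
  = 205.53
Adjust for 81% response: 205.53 / 0.81 = 253.74.
Round up → n = 254 per group.

n = 254 per group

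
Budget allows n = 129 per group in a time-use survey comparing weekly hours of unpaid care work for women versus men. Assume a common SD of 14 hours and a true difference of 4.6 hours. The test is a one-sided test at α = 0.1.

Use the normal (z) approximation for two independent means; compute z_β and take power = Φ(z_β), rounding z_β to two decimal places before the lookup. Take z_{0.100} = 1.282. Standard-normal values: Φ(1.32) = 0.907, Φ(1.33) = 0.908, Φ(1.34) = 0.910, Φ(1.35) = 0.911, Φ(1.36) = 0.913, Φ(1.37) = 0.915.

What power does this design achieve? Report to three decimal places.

Power ≈ 0.913

z_β = δ·√(n/(σ₁²+σ₂²)) − z_α
    = 4.6 · √(129/392) − 1.282
    = 4.6 · 0.57366 − 1.282
    = 2.6388 − 1.282 = 1.3568 → 1.36
Power = Φ(1.36) = 0.913.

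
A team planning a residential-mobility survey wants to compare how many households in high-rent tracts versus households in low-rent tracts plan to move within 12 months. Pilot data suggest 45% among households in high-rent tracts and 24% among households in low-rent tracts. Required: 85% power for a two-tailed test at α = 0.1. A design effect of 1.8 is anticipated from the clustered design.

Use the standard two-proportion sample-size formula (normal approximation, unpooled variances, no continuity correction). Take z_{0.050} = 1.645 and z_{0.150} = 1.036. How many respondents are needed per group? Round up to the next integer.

n = (z_{α/2} + z_β)² · [p₁(1−p₁) + p₂(1−p₂)] / (p₁ − p₂)²
  = (1.645 + 1.036)² · (0.45·0.55 + 0.24·0.76) / (0.21)²
  = (2.681)² · (0.2475 + 0.1824) / 0.0441
  = 7.1878 · 0.4299 / 0.0441
  = 70.07
Design effect: 1.8 × 70.07 = 126.12.
Round up → n = 127 per group.

n = 127 per group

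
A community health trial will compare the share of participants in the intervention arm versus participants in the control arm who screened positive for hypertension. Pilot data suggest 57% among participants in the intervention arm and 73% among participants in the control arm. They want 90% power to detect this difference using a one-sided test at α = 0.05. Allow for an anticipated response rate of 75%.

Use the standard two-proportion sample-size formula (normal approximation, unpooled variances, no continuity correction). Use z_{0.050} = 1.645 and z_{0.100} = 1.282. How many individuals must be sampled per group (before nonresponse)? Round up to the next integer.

n = (z_α + z_β)² · [p₁(1−p₁) + p₂(1−p₂)] / (p₁ − p₂)²
  = (1.645 + 1.282)² · (0.57·0.43 + 0.73·0.27) / (-0.16)²
  = (2.927)² · (0.2451 + 0.1971) / 0.0256
  = 8.5673 · 0.4422 / 0.0256
  = 147.99
Adjust for 75% response: 147.99 / 0.75 = 197.32.
Round up → n = 198 per group.

n = 198 per group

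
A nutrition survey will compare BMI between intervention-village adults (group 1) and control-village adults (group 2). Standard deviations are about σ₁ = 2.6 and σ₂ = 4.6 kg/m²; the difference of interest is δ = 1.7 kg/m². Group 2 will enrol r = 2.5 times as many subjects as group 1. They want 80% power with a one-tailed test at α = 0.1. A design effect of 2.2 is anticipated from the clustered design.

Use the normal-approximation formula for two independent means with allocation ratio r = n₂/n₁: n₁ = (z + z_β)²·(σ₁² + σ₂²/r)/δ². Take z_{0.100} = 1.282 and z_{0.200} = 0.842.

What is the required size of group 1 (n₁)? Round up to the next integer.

n₁ = 53

n₁ = (z_α + z_β)² · (σ₁² + σ₂²/r) / δ²
   = (1.282 + 0.842)² · (2.6² + 4.6²/2.5) / 1.7²
   = 4.5114 · (6.76 + 8.464) / 2.89
   = 4.5114 · 15.224 / 2.89
   = 23.77
Design effect: 2.2 × 23.77 = 52.28.
Round up → n₁ = 53; n₂ = r·n₁ = 2.5 × 53 = 133.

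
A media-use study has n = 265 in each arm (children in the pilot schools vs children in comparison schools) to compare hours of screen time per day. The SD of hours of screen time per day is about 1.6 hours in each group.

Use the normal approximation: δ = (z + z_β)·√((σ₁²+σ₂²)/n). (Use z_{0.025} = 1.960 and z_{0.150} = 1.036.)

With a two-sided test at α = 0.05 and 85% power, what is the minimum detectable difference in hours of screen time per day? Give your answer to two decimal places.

δ = (z_{α/2} + z_β) · √((σ₁²+σ₂²)/n)
  = (1.960 + 1.036) · √(5.12/265)
  = 2.996 · √0.01932
  = 2.996 · 0.1390
  = 0.4164

Minimum detectable difference ≈ 0.42 hours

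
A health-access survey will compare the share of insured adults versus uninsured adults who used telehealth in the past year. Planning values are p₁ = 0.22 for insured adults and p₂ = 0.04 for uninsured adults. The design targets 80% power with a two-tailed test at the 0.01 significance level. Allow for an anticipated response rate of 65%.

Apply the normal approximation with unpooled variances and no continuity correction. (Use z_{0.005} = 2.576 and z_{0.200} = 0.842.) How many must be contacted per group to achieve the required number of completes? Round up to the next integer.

n = 117 per group

n = (z_{α/2} + z_β)² · [p₁(1−p₁) + p₂(1−p₂)] / (p₁ − p₂)²
  = (2.576 + 0.842)² · (0.22·0.78 + 0.04·0.96) / (0.18)²
  = (3.418)² · (0.1716 + 0.0384) / 0.0324
  = 11.6827 · 0.2100 / 0.0324
  = 75.72
Adjust for 65% response: 75.72 / 0.65 = 116.49.
Round up → n = 117 per group.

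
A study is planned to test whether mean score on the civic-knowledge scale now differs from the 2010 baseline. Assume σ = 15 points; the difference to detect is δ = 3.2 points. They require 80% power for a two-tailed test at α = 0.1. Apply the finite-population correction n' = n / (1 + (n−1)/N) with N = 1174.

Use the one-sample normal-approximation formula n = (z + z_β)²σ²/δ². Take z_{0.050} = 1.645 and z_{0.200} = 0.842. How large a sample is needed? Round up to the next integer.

n = (z_{α/2} + z_β)² · σ² / δ²
  = (1.645 + 0.842)² · 15² / 3.2²
  = 6.1852 · 225 / 10.24
  = 135.90
Finite-population correction (N = 1174): 135.90 / (1 + (135.90 − 1)/1174) = 121.90.
Round up → n = 122.

n = 122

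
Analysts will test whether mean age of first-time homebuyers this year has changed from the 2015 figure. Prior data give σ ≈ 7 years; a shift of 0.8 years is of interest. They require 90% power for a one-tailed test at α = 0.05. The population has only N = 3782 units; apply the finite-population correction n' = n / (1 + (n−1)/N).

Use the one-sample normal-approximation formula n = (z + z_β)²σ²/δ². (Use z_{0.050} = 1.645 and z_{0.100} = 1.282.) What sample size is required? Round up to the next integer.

n = (z_α + z_β)² · σ² / δ²
  = (1.645 + 1.282)² · 7² / 0.8²
  = 8.5673 · 49 / 0.64
  = 655.94
Finite-population correction (N = 3782): 655.94 / (1 + (655.94 − 1)/3782) = 559.11.
Round up → n = 560.

n = 560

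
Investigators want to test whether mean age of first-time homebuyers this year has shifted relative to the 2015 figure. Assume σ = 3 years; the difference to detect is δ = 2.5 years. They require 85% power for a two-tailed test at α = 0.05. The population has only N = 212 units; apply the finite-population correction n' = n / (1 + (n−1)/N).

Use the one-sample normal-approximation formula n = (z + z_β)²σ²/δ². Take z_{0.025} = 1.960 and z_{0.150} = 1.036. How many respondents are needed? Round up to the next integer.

n = (z_{α/2} + z_β)² · σ² / δ²
  = (1.960 + 1.036)² · 3² / 2.5²
  = 8.9760 · 9 / 6.25
  = 12.93
Finite-population correction (N = 212): 12.93 / (1 + (12.93 − 1)/212) = 12.24.
Round up → n = 13.

n = 13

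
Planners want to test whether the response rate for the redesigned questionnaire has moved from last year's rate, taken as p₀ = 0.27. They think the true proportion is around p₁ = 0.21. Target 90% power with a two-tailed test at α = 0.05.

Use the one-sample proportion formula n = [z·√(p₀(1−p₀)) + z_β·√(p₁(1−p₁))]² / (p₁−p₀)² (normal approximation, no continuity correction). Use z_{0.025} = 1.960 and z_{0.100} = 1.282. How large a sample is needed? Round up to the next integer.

n = 539

n = [z_{α/2}·√(p₀q₀) + z_β·√(p₁q₁)]² / (p₁ − p₀)²
  = [1.960·√(0.27·0.73) + 1.282·√(0.21·0.79)]² / (-0.06)²
  = [1.960·0.4440 + 1.282·0.4073]² / 0.0036
  = [1.3923]² / 0.0036
  = 538.49
Round up → n = 539.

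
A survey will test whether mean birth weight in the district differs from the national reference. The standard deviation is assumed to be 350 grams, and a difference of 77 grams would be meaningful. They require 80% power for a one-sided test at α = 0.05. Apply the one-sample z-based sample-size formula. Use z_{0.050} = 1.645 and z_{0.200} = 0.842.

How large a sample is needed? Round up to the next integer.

n = (z_α + z_β)² · σ² / δ²
  = (1.645 + 0.842)² · 350² / 77²
  = 6.1852 · 122500 / 5929
  = 127.79
Round up → n = 128.

n = 128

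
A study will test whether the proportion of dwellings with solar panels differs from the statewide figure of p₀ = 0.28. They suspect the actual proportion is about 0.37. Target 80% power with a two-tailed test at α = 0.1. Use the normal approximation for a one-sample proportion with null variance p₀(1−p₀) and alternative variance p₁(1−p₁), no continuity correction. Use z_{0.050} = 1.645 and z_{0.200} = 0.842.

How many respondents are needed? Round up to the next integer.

n = [z_{α/2}·√(p₀q₀) + z_β·√(p₁q₁)]² / (p₁ − p₀)²
  = [1.645·√(0.28·0.72) + 0.842·√(0.37·0.63)]² / (0.09)²
  = [1.645·0.4490 + 0.842·0.4828]² / 0.0081
  = [1.1451]² / 0.0081
  = 161.89
Round up → n = 162.

n = 162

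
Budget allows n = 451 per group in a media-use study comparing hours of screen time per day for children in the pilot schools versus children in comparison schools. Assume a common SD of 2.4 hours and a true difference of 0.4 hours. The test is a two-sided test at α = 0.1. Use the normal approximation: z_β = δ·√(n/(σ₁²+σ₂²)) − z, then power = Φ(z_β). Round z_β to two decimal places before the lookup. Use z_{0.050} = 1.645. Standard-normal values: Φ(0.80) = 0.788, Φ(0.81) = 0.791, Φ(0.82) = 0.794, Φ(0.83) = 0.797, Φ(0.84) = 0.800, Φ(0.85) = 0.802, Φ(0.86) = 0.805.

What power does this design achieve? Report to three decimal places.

Power ≈ 0.805

z_β = δ·√(n/(σ₁²+σ₂²)) − z_{α/2}
    = 0.4 · √(451/11.52) − 1.645
    = 0.4 · 6.25694 − 1.645
    = 2.5028 − 1.645 = 0.8578 → 0.86
Power = Φ(0.86) = 0.805.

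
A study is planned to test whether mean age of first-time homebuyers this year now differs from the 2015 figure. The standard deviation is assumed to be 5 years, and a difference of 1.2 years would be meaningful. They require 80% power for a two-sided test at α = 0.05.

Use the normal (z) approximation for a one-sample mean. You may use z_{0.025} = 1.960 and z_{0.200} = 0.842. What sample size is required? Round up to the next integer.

n = 137

n = (z_{α/2} + z_β)² · σ² / δ²
  = (1.960 + 0.842)² · 5² / 1.2²
  = 7.8512 · 25 / 1.44
  = 136.31
Round up → n = 137.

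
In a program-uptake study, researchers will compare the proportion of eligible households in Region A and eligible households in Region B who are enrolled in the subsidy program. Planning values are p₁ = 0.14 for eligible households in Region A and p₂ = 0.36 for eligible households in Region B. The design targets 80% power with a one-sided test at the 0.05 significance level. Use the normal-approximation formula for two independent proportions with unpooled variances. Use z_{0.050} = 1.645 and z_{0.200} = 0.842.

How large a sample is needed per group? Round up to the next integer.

n = 45 per group

n = (z_α + z_β)² · [p₁(1−p₁) + p₂(1−p₂)] / (p₁ − p₂)²
  = (1.645 + 0.842)² · (0.14·0.86 + 0.36·0.64) / (-0.22)²
  = (2.487)² · (0.1204 + 0.2304) / 0.0484
  = 6.1852 · 0.3508 / 0.0484
  = 44.83
Round up → n = 45 per group.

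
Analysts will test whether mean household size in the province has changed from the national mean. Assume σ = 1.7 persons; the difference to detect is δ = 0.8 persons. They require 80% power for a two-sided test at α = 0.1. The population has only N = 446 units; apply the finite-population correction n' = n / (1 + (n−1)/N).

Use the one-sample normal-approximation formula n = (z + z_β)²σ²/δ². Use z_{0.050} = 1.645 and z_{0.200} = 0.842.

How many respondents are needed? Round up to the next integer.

n = (z_{α/2} + z_β)² · σ² / δ²
  = (1.645 + 0.842)² · 1.7² / 0.8²
  = 6.1852 · 2.89 / 0.64
  = 27.93
Finite-population correction (N = 446): 27.93 / (1 + (27.93 − 1)/446) = 26.34.
Round up → n = 27.

n = 27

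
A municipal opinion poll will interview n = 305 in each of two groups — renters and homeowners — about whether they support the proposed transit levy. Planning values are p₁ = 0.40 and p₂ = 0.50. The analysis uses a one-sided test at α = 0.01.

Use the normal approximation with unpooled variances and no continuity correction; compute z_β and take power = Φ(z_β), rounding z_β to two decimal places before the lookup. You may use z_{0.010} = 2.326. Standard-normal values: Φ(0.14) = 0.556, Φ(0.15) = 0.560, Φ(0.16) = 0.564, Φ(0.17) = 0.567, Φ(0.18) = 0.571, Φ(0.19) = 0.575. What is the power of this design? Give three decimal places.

Power ≈ 0.567

z_β = |p₁−p₂|·√(n/[p₁q₁+p₂q₂]) − z_α
    = 0.10 · √(305/0.4900) − 2.326
    = 0.10 · 24.9489 − 2.326
    = 2.4949 − 2.326 = 0.1689 → 0.17
Power = Φ(0.17) = 0.567.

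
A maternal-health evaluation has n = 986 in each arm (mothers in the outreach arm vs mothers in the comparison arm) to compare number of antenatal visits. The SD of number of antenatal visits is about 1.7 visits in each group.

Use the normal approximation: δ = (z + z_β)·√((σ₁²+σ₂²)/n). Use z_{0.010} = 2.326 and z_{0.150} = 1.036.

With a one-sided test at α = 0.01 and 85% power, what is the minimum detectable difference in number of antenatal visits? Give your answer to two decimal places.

Minimum detectable difference ≈ 0.26 visits

δ = (z_α + z_β) · √((σ₁²+σ₂²)/n)
  = (2.326 + 1.036) · √(5.78/986)
  = 3.362 · √0.00586
  = 3.362 · 0.0766
  = 0.2574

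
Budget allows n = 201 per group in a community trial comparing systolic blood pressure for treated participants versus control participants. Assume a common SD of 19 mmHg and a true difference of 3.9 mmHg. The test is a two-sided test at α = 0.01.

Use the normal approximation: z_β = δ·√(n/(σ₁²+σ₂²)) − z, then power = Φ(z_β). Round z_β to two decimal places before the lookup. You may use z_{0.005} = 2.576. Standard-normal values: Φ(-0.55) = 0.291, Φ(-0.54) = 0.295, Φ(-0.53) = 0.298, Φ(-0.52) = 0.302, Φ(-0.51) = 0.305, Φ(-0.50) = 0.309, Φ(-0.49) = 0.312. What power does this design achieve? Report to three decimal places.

Power ≈ 0.302

z_β = δ·√(n/(σ₁²+σ₂²)) − z_{α/2}
    = 3.9 · √(201/722) − 2.576
    = 3.9 · 0.52763 − 2.576
    = 2.0578 − 2.576 = -0.5182 → -0.52
Power = Φ(-0.52) = 0.302.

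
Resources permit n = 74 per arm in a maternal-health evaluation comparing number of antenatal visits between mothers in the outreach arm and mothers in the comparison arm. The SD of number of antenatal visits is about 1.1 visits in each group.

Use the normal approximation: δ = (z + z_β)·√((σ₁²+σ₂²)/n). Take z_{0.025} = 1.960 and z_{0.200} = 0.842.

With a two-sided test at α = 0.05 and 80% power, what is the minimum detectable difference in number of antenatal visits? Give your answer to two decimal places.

Minimum detectable difference ≈ 0.51 visits

δ = (z_{α/2} + z_β) · √((σ₁²+σ₂²)/n)
  = (1.960 + 0.842) · √(2.42/74)
  = 2.802 · √0.0327
  = 2.802 · 0.1808
  = 0.5067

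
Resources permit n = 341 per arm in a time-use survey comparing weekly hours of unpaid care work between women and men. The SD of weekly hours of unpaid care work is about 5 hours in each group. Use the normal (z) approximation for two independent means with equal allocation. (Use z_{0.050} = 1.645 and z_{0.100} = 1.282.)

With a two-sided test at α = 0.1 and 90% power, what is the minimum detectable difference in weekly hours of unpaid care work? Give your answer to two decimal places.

δ = (z_{α/2} + z_β) · √((σ₁²+σ₂²)/n)
  = (1.645 + 1.282) · √(50/341)
  = 2.927 · √0.14663
  = 2.927 · 0.3829
  = 1.1208

Minimum detectable difference ≈ 1.12 hours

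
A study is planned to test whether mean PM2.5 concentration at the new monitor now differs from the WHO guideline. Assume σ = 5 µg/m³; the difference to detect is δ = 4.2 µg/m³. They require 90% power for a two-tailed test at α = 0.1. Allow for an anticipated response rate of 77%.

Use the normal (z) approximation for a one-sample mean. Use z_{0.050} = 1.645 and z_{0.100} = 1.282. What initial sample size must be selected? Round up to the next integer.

n = 16

n = (z_{α/2} + z_β)² · σ² / δ²
  = (1.645 + 1.282)² · 5² / 4.2²
  = 8.5673 · 25 / 17.64
  = 12.14
Adjust for 77% response: 12.14 / 0.77 = 15.77.
Round up → n = 16.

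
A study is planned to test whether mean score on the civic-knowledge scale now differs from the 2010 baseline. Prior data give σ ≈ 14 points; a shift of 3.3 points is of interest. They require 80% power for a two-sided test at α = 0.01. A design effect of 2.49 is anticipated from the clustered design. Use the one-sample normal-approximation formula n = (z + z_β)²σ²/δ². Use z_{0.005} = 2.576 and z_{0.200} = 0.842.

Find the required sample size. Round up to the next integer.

n = 524

n = (z_{α/2} + z_β)² · σ² / δ²
  = (2.576 + 0.842)² · 14² / 3.3²
  = 11.6827 · 196 / 10.89
  = 210.27
Design effect: 2.49 × 210.27 = 523.57.
Round up → n = 524.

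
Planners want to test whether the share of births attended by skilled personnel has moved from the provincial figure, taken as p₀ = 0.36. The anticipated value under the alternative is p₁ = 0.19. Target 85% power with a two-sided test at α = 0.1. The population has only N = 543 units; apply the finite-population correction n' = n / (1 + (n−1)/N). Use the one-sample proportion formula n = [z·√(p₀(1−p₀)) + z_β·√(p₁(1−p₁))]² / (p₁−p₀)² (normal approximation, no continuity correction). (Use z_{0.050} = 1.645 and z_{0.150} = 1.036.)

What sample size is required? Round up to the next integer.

n = 46

n = [z_{α/2}·√(p₀q₀) + z_β·√(p₁q₁)]² / (p₁ − p₀)²
  = [1.645·√(0.36·0.64) + 1.036·√(0.19·0.81)]² / (-0.17)²
  = [1.645·0.4800 + 1.036·0.3923]² / 0.0289
  = [1.1960]² / 0.0289
  = 49.50
Finite-population correction (N = 543): 49.50 / (1 + (49.50 − 1)/543) = 45.44.
Round up → n = 46.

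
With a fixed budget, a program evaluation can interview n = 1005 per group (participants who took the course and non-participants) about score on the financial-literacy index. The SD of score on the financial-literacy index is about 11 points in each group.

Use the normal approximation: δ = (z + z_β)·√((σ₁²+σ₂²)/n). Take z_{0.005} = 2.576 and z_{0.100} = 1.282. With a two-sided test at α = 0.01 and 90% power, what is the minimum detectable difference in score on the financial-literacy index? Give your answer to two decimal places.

δ = (z_{α/2} + z_β) · √((σ₁²+σ₂²)/n)
  = (2.576 + 1.282) · √(242/1005)
  = 3.858 · √0.2408
  = 3.858 · 0.4907
  = 1.8932

Minimum detectable difference ≈ 1.89 points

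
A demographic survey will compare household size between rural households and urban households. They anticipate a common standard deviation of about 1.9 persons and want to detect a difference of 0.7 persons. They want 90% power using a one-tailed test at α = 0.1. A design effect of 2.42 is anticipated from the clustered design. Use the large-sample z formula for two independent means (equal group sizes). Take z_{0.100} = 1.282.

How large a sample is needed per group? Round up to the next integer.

n = (z_α + z_β)² · (σ₁² + σ₂²) / δ²
  = (1.282 + 1.282)² · (2·1.9² = 7.22) / 0.7²
  = 6.5741 · 7.22 / 0.49
  = 96.87
Design effect: 2.42 × 96.87 = 234.42.
Round up → n = 235 per group.

n = 235 per group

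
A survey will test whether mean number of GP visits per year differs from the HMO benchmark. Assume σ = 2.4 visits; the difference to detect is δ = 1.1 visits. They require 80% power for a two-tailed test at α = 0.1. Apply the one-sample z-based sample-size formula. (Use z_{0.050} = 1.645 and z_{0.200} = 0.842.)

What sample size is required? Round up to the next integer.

n = 30

n = (z_{α/2} + z_β)² · σ² / δ²
  = (1.645 + 0.842)² · 2.4² / 1.1²
  = 6.1852 · 5.76 / 1.21
  = 29.44
Round up → n = 30.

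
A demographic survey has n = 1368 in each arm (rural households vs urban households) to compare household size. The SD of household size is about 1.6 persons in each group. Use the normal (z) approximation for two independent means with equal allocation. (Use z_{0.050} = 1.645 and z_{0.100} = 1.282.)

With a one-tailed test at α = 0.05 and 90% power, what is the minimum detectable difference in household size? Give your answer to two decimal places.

δ = (z_α + z_β) · √((σ₁²+σ₂²)/n)
  = (1.645 + 1.282) · √(5.12/1368)
  = 2.927 · √0.00374
  = 2.927 · 0.0612
  = 0.1791

Minimum detectable difference ≈ 0.18 persons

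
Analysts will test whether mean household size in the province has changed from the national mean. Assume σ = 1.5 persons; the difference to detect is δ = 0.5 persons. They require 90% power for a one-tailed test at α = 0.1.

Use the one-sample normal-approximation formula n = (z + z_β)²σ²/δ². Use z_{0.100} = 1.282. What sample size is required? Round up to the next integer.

n = (z_α + z_β)² · σ² / δ²
  = (1.282 + 1.282)² · 1.5² / 0.5²
  = 6.5741 · 2.25 / 0.25
  = 59.17
Round up → n = 60.

n = 60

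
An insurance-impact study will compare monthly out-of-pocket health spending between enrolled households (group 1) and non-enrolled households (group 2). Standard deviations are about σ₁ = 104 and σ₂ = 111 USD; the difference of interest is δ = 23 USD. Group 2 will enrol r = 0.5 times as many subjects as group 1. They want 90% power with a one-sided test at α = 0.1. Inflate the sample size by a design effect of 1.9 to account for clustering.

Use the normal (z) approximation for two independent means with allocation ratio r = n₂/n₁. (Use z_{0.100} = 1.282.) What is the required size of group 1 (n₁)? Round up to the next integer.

n₁ = 838

n₁ = (z_α + z_β)² · (σ₁² + σ₂²/r) / δ²
   = (1.282 + 1.282)² · (104² + 111²/0.5) / 23²
   = 6.5741 · (10816 + 24642) / 529
   = 6.5741 · 35458 / 529
   = 440.65
Design effect: 1.9 × 440.65 = 837.24.
Round up → n₁ = 838; n₂ = r·n₁ = 0.5 × 838 = 419.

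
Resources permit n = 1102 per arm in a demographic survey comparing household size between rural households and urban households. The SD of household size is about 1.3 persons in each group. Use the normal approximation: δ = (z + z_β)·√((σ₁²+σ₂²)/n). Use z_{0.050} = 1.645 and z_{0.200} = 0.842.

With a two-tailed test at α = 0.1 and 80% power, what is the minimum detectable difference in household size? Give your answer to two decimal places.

Minimum detectable difference ≈ 0.14 persons

δ = (z_{α/2} + z_β) · √((σ₁²+σ₂²)/n)
  = (1.645 + 0.842) · √(3.38/1102)
  = 2.487 · √0.00307
  = 2.487 · 0.0554
  = 0.1377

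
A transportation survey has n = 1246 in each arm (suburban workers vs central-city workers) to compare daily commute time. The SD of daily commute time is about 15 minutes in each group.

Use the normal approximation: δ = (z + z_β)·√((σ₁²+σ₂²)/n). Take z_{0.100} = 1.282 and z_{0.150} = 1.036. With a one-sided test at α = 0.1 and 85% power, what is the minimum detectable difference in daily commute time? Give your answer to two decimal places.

δ = (z_α + z_β) · √((σ₁²+σ₂²)/n)
  = (1.282 + 1.036) · √(450/1246)
  = 2.318 · √0.36116
  = 2.318 · 0.6010
  = 1.3930

Minimum detectable difference ≈ 1.39 minutes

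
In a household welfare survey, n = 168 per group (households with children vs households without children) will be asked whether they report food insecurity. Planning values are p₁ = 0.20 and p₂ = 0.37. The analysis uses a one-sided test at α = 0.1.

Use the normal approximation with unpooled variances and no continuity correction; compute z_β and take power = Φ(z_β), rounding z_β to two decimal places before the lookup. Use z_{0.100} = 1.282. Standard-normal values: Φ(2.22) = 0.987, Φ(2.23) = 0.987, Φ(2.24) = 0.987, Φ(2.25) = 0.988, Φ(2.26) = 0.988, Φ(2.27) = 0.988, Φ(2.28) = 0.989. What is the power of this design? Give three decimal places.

z_β = |p₁−p₂|·√(n/[p₁q₁+p₂q₂]) − z_α
    = 0.17 · √(168/0.3931) − 1.282
    = 0.17 · 20.6730 − 1.282
    = 3.5144 − 1.282 = 2.2324 → 2.23
Power = Φ(2.23) = 0.987.

Power ≈ 0.987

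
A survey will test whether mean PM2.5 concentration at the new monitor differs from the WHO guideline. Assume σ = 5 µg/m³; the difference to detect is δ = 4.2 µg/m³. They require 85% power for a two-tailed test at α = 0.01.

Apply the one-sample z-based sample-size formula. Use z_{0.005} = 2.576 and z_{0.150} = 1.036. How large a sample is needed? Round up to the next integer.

n = (z_{α/2} + z_β)² · σ² / δ²
  = (2.576 + 1.036)² · 5² / 4.2²
  = 13.0465 · 25 / 17.64
  = 18.49
Round up → n = 19.

n = 19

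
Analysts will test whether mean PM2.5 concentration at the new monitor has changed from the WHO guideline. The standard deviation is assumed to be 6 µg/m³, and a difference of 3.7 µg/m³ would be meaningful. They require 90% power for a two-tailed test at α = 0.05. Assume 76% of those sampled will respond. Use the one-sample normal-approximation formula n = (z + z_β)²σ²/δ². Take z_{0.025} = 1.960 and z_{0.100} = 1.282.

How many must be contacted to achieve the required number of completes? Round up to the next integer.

n = (z_{α/2} + z_β)² · σ² / δ²
  = (1.960 + 1.282)² · 6² / 3.7²
  = 10.5106 · 36 / 13.69
  = 27.64
Adjust for 76% response: 27.64 / 0.76 = 36.37.
Round up → n = 37.

n = 37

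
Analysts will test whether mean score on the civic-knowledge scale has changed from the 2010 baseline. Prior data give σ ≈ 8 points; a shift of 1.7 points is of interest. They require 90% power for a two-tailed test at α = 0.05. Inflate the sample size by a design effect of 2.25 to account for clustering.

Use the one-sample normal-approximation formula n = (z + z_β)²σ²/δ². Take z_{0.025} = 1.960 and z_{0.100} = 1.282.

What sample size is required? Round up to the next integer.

n = (z_{α/2} + z_β)² · σ² / δ²
  = (1.960 + 1.282)² · 8² / 1.7²
  = 10.5106 · 64 / 2.89
  = 232.76
Design effect: 2.25 × 232.76 = 523.71.
Round up → n = 524.

n = 524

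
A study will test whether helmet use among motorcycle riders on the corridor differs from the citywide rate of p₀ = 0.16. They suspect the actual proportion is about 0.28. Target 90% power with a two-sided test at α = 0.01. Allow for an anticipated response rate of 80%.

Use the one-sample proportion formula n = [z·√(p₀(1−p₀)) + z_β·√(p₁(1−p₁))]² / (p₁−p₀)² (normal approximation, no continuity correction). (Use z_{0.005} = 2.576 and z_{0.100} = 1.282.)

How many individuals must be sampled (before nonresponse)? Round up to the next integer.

n = [z_{α/2}·√(p₀q₀) + z_β·√(p₁q₁)]² / (p₁ − p₀)²
  = [2.576·√(0.16·0.84) + 1.282·√(0.28·0.72)]² / (0.12)²
  = [2.576·0.3666 + 1.282·0.4490]² / 0.0144
  = [1.5200]² / 0.0144
  = 160.44
Adjust for 80% response: 160.44 / 0.80 = 200.55.
Round up → n = 201.

n = 201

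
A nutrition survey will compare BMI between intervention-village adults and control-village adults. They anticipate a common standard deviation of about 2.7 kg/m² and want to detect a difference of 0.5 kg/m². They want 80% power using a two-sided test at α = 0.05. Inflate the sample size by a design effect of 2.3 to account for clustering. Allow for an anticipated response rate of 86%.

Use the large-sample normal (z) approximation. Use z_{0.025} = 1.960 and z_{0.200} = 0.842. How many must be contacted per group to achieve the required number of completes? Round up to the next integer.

n = (z_{α/2} + z_β)² · (σ₁² + σ₂²) / δ²
  = (1.960 + 0.842)² · (2·2.7² = 14.58) / 0.5²
  = 7.8512 · 14.58 / 0.25
  = 457.88
Design effect: 2.3 × 457.88 = 1053.13.
Adjust for 86% response: 1053.13 / 0.86 = 1224.57.
Round up → n = 1225 per group.

n = 1225 per group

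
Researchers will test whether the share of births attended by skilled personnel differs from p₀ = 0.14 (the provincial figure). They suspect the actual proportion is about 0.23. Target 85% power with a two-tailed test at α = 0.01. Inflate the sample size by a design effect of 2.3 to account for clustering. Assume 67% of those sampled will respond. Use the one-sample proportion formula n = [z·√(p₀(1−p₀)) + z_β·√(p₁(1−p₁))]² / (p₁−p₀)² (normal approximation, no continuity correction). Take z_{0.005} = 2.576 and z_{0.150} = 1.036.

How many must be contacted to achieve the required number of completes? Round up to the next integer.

n = [z_{α/2}·√(p₀q₀) + z_β·√(p₁q₁)]² / (p₁ − p₀)²
  = [2.576·√(0.14·0.86) + 1.036·√(0.23·0.77)]² / (0.09)²
  = [2.576·0.3470 + 1.036·0.4208]² / 0.0081
  = [1.3298]² / 0.0081
  = 218.32
Design effect: 2.3 × 218.32 = 502.15.
Adjust for 67% response: 502.15 / 0.67 = 749.47.
Round up → n = 750.

n = 750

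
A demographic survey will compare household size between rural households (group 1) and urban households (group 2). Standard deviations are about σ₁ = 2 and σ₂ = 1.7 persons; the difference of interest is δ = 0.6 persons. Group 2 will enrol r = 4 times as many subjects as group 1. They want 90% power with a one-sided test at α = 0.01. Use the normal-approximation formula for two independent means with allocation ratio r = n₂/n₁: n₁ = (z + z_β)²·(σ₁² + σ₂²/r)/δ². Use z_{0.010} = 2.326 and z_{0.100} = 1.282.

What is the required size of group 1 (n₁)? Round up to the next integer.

n₁ = 171

n₁ = (z_α + z_β)² · (σ₁² + σ₂²/r) / δ²
   = (2.326 + 1.282)² · (2² + 1.7²/4) / 0.6²
   = 13.0177 · (4 + 0.7225) / 0.36
   = 13.0177 · 4.7225 / 0.36
   = 170.77
Round up → n₁ = 171; n₂ = r·n₁ = 4 × 171 = 684.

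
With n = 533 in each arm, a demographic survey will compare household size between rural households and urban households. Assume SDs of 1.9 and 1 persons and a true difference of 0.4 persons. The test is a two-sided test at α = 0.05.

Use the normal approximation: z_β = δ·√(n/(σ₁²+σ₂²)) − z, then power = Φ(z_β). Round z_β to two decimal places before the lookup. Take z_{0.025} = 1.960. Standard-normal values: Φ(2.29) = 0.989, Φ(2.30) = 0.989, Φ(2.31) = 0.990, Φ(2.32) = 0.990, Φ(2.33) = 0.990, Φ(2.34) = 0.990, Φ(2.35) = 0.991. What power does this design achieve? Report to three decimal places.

Power ≈ 0.990

z_β = δ·√(n/(σ₁²+σ₂²)) − z_{α/2}
    = 0.4 · √(533/4.61) − 1.960
    = 0.4 · 10.75259 − 1.960
    = 4.3010 − 1.960 = 2.3410 → 2.34
Power = Φ(2.34) = 0.990.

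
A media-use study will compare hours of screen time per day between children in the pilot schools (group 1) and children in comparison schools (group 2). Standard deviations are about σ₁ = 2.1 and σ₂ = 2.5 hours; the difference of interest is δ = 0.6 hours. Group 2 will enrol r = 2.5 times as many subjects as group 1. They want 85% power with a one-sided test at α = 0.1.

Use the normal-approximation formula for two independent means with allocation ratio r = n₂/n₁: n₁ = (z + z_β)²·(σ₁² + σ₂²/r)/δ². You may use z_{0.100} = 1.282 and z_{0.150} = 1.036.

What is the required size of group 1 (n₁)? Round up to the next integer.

n₁ = 104

n₁ = (z_α + z_β)² · (σ₁² + σ₂²/r) / δ²
   = (1.282 + 1.036)² · (2.1² + 2.5²/2.5) / 0.6²
   = 5.3731 · (4.41 + 2.5) / 0.36
   = 5.3731 · 6.91 / 0.36
   = 103.13
Round up → n₁ = 104; n₂ = r·n₁ = 2.5 × 104 = 260.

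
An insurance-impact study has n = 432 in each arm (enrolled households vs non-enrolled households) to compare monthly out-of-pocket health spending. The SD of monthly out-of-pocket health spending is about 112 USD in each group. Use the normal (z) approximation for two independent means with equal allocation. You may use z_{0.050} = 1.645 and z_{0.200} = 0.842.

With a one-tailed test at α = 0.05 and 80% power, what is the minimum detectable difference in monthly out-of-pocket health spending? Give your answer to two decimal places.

Minimum detectable difference ≈ 18.95 USD

δ = (z_α + z_β) · √((σ₁²+σ₂²)/n)
  = (1.645 + 0.842) · √(25088/432)
  = 2.487 · √58.0741
  = 2.487 · 7.6206
  = 18.9525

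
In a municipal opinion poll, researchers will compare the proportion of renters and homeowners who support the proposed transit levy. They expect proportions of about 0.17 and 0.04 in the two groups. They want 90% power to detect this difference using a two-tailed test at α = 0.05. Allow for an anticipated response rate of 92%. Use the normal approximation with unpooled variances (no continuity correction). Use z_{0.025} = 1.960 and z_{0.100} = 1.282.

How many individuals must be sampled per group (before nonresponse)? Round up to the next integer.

n = 122 per group

n = (z_{α/2} + z_β)² · [p₁(1−p₁) + p₂(1−p₂)] / (p₁ − p₂)²
  = (1.960 + 1.282)² · (0.17·0.83 + 0.04·0.96) / (0.13)²
  = (3.242)² · (0.1411 + 0.0384) / 0.0169
  = 10.5106 · 0.1795 / 0.0169
  = 111.64
Adjust for 92% response: 111.64 / 0.92 = 121.34.
Round up → n = 122 per group.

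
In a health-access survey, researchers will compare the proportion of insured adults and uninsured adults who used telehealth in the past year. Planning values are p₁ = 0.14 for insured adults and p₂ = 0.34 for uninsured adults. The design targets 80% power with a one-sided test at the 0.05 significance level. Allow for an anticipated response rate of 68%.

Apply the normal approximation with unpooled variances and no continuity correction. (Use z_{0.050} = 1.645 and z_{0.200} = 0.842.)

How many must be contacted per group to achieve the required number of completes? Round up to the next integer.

n = (z_α + z_β)² · [p₁(1−p₁) + p₂(1−p₂)] / (p₁ − p₂)²
  = (1.645 + 0.842)² · (0.14·0.86 + 0.34·0.66) / (-0.20)²
  = (2.487)² · (0.1204 + 0.2244) / 0.0400
  = 6.1852 · 0.3448 / 0.0400
  = 53.32
Adjust for 68% response: 53.32 / 0.68 = 78.41.
Round up → n = 79 per group.

n = 79 per group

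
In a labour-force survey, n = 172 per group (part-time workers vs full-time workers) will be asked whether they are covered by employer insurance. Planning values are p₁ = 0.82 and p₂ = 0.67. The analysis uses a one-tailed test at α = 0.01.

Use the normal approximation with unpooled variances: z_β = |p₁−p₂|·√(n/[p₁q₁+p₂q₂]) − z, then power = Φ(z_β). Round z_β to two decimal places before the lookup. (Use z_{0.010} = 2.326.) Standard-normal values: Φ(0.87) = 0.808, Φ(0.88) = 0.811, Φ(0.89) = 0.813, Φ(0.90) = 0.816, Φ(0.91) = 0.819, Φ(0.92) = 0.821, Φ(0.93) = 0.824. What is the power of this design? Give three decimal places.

Power ≈ 0.819

z_β = |p₁−p₂|·√(n/[p₁q₁+p₂q₂]) − z_α
    = 0.15 · √(172/0.3687) − 2.326
    = 0.15 · 21.5987 − 2.326
    = 3.2398 − 2.326 = 0.9138 → 0.91
Power = Φ(0.91) = 0.819.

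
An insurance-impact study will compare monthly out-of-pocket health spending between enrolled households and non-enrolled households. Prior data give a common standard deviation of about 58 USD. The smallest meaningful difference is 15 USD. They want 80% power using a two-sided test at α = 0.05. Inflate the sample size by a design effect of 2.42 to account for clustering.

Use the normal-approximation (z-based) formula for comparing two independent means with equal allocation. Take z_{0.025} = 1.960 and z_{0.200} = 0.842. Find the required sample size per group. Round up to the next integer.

n = 569 per group

n = (z_{α/2} + z_β)² · (σ₁² + σ₂²) / δ²
  = (1.960 + 0.842)² · (2·58² = 6728) / 15²
  = 7.8512 · 6728 / 225
  = 234.77
Design effect: 2.42 × 234.77 = 568.14.
Round up → n = 569 per group.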